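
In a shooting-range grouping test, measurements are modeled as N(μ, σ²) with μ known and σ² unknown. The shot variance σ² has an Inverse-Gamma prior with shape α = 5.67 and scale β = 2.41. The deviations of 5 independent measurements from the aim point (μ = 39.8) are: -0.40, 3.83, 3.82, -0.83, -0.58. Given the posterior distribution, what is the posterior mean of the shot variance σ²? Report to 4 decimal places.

2.4593

With known mean μ and an Inverse-Gamma(α, β) prior on σ², the Normal likelihood is conjugate: posterior is Inv-Gamma(α + n/2, β + Σ(xᵢ−μ)²/2).
Σ(xᵢ−μ)² = (-0.40)² + (3.83)² + (3.82)² + (-0.83)² + (-0.58)² = 30.4466.
Posterior: Inv-Gamma(5.67 + 5/2, 2.41 + 30.4466/2) = Inv-Gamma(8.17, 17.63330).
E[σ²|data] = β/(α−1) = 17.63330/7.17 = 2.4593.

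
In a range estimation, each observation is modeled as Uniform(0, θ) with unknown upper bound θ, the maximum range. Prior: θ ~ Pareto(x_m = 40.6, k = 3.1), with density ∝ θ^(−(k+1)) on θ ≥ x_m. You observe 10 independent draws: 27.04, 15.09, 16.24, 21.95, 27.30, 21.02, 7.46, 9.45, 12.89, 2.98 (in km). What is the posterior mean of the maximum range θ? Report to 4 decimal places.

A Pareto(scale x_m, shape k) prior on the upper bound θ of Uniform(0, θ) is conjugate: posterior is Pareto(max(x_m, max xᵢ), k + n).
Sample maximum = 27.30; prior scale x_m = 40.6 → posterior scale = max = 40.60.
Posterior shape = 3.1 + 10 = 13.1.
E[θ|data] = k·x_m/(k−1) = 13.1·40.60/12.1 = 43.9554.

43.9554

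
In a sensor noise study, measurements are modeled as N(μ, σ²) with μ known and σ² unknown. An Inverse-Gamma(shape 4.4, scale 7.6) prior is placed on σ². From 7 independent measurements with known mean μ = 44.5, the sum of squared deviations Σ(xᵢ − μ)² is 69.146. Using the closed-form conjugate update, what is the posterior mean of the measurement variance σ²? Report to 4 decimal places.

With known mean μ and an Inverse-Gamma(α, β) prior on σ², the Normal likelihood is conjugate: posterior is Inv-Gamma(α + n/2, β + Σ(xᵢ−μ)²/2).
Posterior: Inv-Gamma(4.4 + 7/2, 7.6 + 69.146/2) = Inv-Gamma(7.90, 42.1730).
E[σ²|data] = β/(α−1) = 42.1730/6.90 = 6.1120.

6.1120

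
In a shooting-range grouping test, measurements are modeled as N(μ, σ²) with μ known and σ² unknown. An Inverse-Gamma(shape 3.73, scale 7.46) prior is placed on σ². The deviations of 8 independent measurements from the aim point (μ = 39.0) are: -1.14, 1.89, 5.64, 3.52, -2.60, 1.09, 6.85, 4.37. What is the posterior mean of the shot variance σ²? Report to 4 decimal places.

10.2496

With known mean μ and an Inverse-Gamma(α, β) prior on σ², the Normal likelihood is conjugate: posterior is Inv-Gamma(α + n/2, β + Σ(xᵢ−μ)²/2).
Σ(xᵢ−μ)² = (-1.14)² + (1.89)² + (5.64)² + (3.52)² + (-2.60)² + (1.09)² + (6.85)² + (4.37)² = 123.0392.
Posterior: Inv-Gamma(3.73 + 8/2, 7.46 + 123.0392/2) = Inv-Gamma(7.73, 68.97960).
E[σ²|data] = β/(α−1) = 68.97960/6.73 = 10.2496.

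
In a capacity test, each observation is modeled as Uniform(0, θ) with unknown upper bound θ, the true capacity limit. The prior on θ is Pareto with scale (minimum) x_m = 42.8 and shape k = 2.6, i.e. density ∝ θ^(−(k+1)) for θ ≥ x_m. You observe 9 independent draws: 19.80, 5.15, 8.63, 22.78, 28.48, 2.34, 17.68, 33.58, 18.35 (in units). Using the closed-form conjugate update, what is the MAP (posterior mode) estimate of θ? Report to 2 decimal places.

42.80

A Pareto(scale x_m, shape k) prior on the upper bound θ of Uniform(0, θ) is conjugate: posterior is Pareto(max(x_m, max xᵢ), k + n).
Sample maximum = 33.58; prior scale x_m = 42.8 → posterior scale = max = 42.80.
Posterior shape = 2.6 + 9 = 11.6.
The Pareto density is decreasing on [x_m, ∞), so the mode is x_m = 42.80.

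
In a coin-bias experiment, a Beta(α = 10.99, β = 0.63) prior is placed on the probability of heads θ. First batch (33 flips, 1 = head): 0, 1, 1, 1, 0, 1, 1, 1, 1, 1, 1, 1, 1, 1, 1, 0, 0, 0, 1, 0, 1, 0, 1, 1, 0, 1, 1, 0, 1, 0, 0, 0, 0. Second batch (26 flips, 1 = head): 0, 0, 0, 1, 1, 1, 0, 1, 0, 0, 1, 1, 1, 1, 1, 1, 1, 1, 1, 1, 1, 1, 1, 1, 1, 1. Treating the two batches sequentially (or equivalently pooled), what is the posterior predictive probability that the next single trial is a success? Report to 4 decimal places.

The Beta prior is conjugate to a Binomial/Bernoulli likelihood; the update adds successes to α and failures to β.
After batch 1: Beta(10.99+20, 0.63+13) = Beta(30.99, 13.63).
After batch 2: Beta(30.99+20, 13.63+6) = Beta(50.99, 19.63).
For a single future Bernoulli trial, P(success | data) = α/(α+β) = 0.7220.

0.7220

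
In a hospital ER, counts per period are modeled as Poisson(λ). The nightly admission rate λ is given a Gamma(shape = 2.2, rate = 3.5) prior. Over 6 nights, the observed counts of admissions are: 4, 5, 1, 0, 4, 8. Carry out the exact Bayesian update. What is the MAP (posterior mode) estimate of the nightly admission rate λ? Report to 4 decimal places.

2.4421

With a Gamma(shape α, rate β) prior, the Poisson likelihood is conjugate: the posterior is Gamma(α + ΣXᵢ, β + n).
Sum of counts S = 22 over n = 6 nights.
Posterior: Gamma(α+S, β+n) = Gamma(2.2+22, 3.5+6) = Gamma(24.2, 9.5).
Mode of Gamma(α,β) for α≥1 is (α−1)/β = 23.2/9.5 = 2.4421.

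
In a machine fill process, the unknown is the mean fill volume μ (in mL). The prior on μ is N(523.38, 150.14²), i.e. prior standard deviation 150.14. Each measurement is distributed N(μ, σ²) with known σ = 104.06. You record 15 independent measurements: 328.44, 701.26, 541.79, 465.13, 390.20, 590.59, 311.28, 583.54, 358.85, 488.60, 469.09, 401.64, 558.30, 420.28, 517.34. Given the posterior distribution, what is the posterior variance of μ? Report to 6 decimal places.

699.497778

For Normal data with known variance σ², a Normal(μ₀, σ₀²) prior on μ is conjugate. Posterior precision = 1/σ₀² + n/σ²; posterior mean is the precision-weighted average of μ₀ and x̄.
σ₀² = 150.14² = 22542.0196, σ² = 104.06² = 10828.4836; σ² + n·σ₀² = 10828.4836 + 15·22542.0196 = 348958.7776.
Posterior precision = 1/σ₀² + n/σ² = 1/22542.0196 + 15/10828.4836 = (σ² + n·σ₀²)/(σ₀²σ²) = 348958.7776/(22542.0196·10828.4836); posterior variance σₙ² = σ₀²σ²/(σ² + n·σ₀²) = 22542.0196·10828.4836/348958.7776 = 699.497778.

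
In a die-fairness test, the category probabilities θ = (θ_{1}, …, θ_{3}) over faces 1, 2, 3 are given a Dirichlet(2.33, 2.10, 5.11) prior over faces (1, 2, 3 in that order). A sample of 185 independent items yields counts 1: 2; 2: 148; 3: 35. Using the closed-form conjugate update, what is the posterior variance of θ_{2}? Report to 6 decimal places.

0.000901

The Dirichlet prior is conjugate to the Multinomial likelihood: each posterior αⱼ = prior αⱼ + observed count nⱼ.
Posterior concentration: (4.33, 150.10, 40.11), total = 194.54.
Var[θ_j] = α_j(Σα−α_j)/((Σα)²(Σα+1)) = 150.10·44.44/(194.54²·195.54) = 0.000901.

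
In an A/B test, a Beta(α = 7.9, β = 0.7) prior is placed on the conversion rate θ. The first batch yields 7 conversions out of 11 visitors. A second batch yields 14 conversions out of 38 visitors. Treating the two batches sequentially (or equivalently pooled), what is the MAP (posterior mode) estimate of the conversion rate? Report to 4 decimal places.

0.5018

The Beta prior is conjugate to a Binomial/Bernoulli likelihood; the update adds successes to α and failures to β.
After batch 1: Beta(7.9+7, 0.7+4) = Beta(14.9, 4.7).
After batch 2: Beta(14.9+14, 4.7+24) = Beta(28.9, 28.7).
Mode of Beta(a,b) for a,b>1 is (a−1)/(a+b−2) = 27.9/55.6 = 0.5018.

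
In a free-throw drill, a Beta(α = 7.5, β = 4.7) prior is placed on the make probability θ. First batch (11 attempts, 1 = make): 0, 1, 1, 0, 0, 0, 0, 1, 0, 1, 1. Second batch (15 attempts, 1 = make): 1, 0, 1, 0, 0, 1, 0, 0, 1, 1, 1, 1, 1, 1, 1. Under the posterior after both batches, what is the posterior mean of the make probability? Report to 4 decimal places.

The Beta prior is conjugate to a Binomial/Bernoulli likelihood; the update adds successes to α and failures to β.
After batch 1: Beta(7.5+5, 4.7+6) = Beta(12.5, 10.7).
After batch 2: Beta(12.5+10, 10.7+5) = Beta(22.5, 15.7).
Posterior mean = α/(α+β) = 22.5/38.2 = 0.5890.

0.5890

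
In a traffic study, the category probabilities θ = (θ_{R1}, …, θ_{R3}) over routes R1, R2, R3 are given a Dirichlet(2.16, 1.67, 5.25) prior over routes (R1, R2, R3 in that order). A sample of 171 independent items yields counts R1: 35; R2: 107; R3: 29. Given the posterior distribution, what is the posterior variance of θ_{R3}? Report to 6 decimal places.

The Dirichlet prior is conjugate to the Multinomial likelihood: each posterior αⱼ = prior αⱼ + observed count nⱼ.
Posterior concentration: (37.16, 108.67, 34.25), total = 180.08.
Var[θ_j] = α_j(Σα−α_j)/((Σα)²(Σα+1)) = 34.25·145.83/(180.08²·181.08) = 0.000851.

0.000851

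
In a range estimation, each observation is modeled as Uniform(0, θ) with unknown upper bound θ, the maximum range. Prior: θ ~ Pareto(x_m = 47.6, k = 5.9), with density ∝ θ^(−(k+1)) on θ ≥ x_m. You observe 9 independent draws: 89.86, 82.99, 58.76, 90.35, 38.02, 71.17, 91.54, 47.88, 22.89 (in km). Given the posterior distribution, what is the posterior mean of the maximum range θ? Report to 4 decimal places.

98.1256

A Pareto(scale x_m, shape k) prior on the upper bound θ of Uniform(0, θ) is conjugate: posterior is Pareto(max(x_m, max xᵢ), k + n).
Sample maximum = 91.54; prior scale x_m = 47.6 → posterior scale = max = 91.54.
Posterior shape = 5.9 + 9 = 14.9.
E[θ|data] = k·x_m/(k−1) = 14.9·91.54/13.9 = 98.1256.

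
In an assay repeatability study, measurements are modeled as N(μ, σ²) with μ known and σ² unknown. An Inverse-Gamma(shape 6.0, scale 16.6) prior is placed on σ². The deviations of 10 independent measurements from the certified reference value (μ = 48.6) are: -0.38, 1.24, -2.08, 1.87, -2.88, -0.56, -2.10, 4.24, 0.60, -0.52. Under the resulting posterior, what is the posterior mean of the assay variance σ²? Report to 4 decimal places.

3.7166

With known mean μ and an Inverse-Gamma(α, β) prior on σ², the Normal likelihood is conjugate: posterior is Inv-Gamma(α + n/2, β + Σ(xᵢ−μ)²/2).
Σ(xᵢ−μ)² = (-0.38)² + (1.24)² + (-2.08)² + (1.87)² + (-2.88)² + (-0.56)² + (-2.10)² + (4.24)² + (0.60)² + (-0.52)² = 41.1313.
Posterior: Inv-Gamma(6.0 + 10/2, 16.6 + 41.1313/2) = Inv-Gamma(11.00, 37.16565).
E[σ²|data] = β/(α−1) = 37.16565/10.00 = 3.7166.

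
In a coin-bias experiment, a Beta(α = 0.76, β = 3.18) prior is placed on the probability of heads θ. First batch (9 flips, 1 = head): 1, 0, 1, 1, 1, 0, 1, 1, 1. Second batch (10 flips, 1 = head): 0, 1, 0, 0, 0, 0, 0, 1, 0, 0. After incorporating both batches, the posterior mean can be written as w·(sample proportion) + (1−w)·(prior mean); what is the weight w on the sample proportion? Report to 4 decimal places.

0.8282

The Beta prior is conjugate to a Binomial/Bernoulli likelihood; the update adds successes to α and failures to β.
Total number of flips: n = 9 + 10 = 19.
Posterior mean = (α₀+k)/(α₀+β₀+n) = [n/(α₀+β₀+n)]·(k/n) + [(α₀+β₀)/(α₀+β₀+n)]·α₀/(α₀+β₀), so only n and the prior enter the weight.
The weight on the data is w = n/(α₀+β₀+n) = 19/(0.76+3.18+19) = 19/22.94 = 0.8282.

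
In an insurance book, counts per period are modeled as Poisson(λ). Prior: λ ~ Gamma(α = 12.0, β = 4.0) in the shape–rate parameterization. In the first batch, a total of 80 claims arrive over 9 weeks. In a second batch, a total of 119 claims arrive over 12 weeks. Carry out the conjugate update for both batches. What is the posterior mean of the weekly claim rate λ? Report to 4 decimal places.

8.4400

With a Gamma(shape α, rate β) prior, the Poisson likelihood is conjugate: the posterior is Gamma(α + ΣXᵢ, β + n).
After batch 1: Gamma(α+S, β+n) = Gamma(12.0+80, 4.0+9) = Gamma(92.0, 13.0).
After batch 2: Gamma(α+S, β+n) = Gamma(92.0+119, 13.0+12) = Gamma(211.0, 25.0).
Posterior mean = α/β = 211.0/25.0 = 8.4400.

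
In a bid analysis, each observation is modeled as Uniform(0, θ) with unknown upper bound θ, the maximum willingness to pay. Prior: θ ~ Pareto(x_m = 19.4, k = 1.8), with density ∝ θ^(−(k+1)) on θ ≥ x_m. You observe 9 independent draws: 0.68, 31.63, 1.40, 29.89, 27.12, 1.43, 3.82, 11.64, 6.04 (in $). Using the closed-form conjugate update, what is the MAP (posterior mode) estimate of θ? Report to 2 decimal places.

A Pareto(scale x_m, shape k) prior on the upper bound θ of Uniform(0, θ) is conjugate: posterior is Pareto(max(x_m, max xᵢ), k + n).
Sample maximum = 31.63; prior scale x_m = 19.4 → posterior scale = max = 31.63.
Posterior shape = 1.8 + 9 = 10.8.
The Pareto density is decreasing on [x_m, ∞), so the mode is x_m = 31.63.

31.63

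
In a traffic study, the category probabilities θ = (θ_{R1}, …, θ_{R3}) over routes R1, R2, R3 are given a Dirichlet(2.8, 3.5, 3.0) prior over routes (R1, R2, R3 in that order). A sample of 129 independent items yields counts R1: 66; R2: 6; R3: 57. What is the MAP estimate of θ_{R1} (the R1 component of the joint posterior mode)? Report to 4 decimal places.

The Dirichlet prior is conjugate to the Multinomial likelihood: each posterior αⱼ = prior αⱼ + observed count nⱼ.
Posterior concentration: (68.8, 9.5, 60.0), total = 138.3.
Joint mode component: (α_{R1}−1)/(Σα−K) = 67.8/135.3 = 0.5011.

0.5011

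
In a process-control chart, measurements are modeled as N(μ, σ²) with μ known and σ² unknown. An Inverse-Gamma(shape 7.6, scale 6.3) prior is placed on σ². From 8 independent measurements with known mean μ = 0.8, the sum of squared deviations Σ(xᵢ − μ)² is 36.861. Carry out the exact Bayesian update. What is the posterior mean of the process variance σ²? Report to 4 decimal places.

With known mean μ and an Inverse-Gamma(α, β) prior on σ², the Normal likelihood is conjugate: posterior is Inv-Gamma(α + n/2, β + Σ(xᵢ−μ)²/2).
Posterior: Inv-Gamma(7.6 + 8/2, 6.3 + 36.861/2) = Inv-Gamma(11.60, 24.7305).
E[σ²|data] = β/(α−1) = 24.7305/10.60 = 2.3331.

2.3331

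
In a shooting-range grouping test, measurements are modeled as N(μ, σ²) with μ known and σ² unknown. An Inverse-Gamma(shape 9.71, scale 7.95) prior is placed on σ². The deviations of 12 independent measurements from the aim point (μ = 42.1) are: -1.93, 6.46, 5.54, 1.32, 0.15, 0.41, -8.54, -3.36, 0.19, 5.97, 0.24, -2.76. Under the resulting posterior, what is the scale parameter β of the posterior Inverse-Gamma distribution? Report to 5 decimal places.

With known mean μ and an Inverse-Gamma(α, β) prior on σ², the Normal likelihood is conjugate: posterior is Inv-Gamma(α + n/2, β + Σ(xᵢ−μ)²/2).
Σ(xᵢ−μ)² = (-1.93)² + (6.46)² + (5.54)² + (1.32)² + (0.15)² + (0.41)² + (-8.54)² + (-3.36)² + (0.19)² + (5.97)² + (0.24)² + (-2.76)² = 205.6545.
Posterior: Inv-Gamma(9.71 + 12/2, 7.95 + 205.6545/2) = Inv-Gamma(15.71, 110.77725).
Posterior β = 110.77725.

110.77725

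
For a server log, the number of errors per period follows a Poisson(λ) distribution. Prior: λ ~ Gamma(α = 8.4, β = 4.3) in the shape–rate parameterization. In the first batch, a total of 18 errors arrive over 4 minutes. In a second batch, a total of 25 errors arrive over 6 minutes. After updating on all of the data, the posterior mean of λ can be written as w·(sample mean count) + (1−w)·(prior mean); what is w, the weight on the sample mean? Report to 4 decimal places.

With a Gamma(shape α, rate β) prior, the Poisson likelihood is conjugate: the posterior is Gamma(α + ΣXᵢ, β + n).
Total number of minutes: n = 4 + 6 = 10.
Posterior mean = (α₀+S)/(β₀+n) = [n/(β₀+n)]·(S/n) + [β₀/(β₀+n)]·(α₀/β₀), so only n and β₀ enter the weight.
Weight on data w = n/(β₀+n) = 10/(4.3+10) = 10/14.3 = 0.6993.

0.6993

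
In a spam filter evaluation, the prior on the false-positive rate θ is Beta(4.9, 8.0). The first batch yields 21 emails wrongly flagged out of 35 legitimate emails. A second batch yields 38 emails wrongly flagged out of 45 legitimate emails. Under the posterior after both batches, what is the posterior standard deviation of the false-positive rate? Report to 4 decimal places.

0.0478

The Beta prior is conjugate to a Binomial/Bernoulli likelihood; the update adds successes to α and failures to β.
After batch 1: Beta(4.9+21, 8.0+14) = Beta(25.9, 22.0).
After batch 2: Beta(25.9+38, 22.0+7) = Beta(63.9, 29.0).
Var = αβ/((α+β)²(α+β+1)) = 63.9·29.0/(92.9²·93.9) = 0.00228666; SD = √0.00228666 = 0.0478.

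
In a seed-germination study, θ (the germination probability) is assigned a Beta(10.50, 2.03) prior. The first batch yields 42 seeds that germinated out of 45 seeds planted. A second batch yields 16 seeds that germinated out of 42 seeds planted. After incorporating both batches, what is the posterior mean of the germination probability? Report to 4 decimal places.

The Beta prior is conjugate to a Binomial/Bernoulli likelihood; the update adds successes to α and failures to β.
After batch 1: Beta(10.50+42, 2.03+3) = Beta(52.50, 5.03).
After batch 2: Beta(52.50+16, 5.03+26) = Beta(68.50, 31.03).
Posterior mean = α/(α+β) = 68.50/99.53 = 0.6882.

0.6882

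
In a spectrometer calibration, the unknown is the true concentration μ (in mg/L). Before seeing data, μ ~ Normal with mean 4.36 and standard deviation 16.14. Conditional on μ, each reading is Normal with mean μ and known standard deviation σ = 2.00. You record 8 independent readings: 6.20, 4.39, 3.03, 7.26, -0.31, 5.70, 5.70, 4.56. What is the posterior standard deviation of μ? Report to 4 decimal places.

0.7064

For Normal data with known variance σ², a Normal(μ₀, σ₀²) prior on μ is conjugate. Posterior precision = 1/σ₀² + n/σ²; posterior mean is the precision-weighted average of μ₀ and x̄.
σ₀² = 16.14² = 260.4996, σ² = 2.00² = 4; σ² + n·σ₀² = 4 + 8·260.4996 = 2087.9968.
Posterior precision = 1/σ₀² + n/σ² = 1/260.4996 + 8/4 = (σ² + n·σ₀²)/(σ₀²σ²) = 2087.9968/(260.4996·4); posterior variance σₙ² = σ₀²σ²/(σ² + n·σ₀²) = 260.4996·4/2087.9968 = 0.499042.
Posterior SD = √σₙ² = √(260.4996·4/2087.9968) = 0.7064.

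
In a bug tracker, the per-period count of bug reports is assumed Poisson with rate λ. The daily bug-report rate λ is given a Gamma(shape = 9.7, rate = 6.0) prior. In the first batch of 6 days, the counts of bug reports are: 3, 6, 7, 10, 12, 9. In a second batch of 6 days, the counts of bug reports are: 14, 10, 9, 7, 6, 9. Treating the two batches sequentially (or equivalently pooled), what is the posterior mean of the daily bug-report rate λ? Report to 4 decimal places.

With a Gamma(shape α, rate β) prior, the Poisson likelihood is conjugate: the posterior is Gamma(α + ΣXᵢ, β + n).
Batch 1: sum of counts S = 47 over n = 6 days.
After batch 1: Gamma(α+S, β+n) = Gamma(9.7+47, 6.0+6) = Gamma(56.7, 12.0).
Batch 2: sum of counts S = 55 over n = 6 days.
After batch 2: Gamma(α+S, β+n) = Gamma(56.7+55, 12.0+6) = Gamma(111.7, 18.0).
Posterior mean = α/β = 111.7/18.0 = 6.2056.

6.2056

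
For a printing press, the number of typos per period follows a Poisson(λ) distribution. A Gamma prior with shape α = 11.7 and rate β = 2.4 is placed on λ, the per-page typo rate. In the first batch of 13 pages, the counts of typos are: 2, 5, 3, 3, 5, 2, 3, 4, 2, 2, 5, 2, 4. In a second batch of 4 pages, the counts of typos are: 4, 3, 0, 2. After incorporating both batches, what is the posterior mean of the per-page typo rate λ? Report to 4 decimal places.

With a Gamma(shape α, rate β) prior, the Poisson likelihood is conjugate: the posterior is Gamma(α + ΣXᵢ, β + n).
Batch 1: sum of counts S = 42 over n = 13 pages.
After batch 1: Gamma(α+S, β+n) = Gamma(11.7+42, 2.4+13) = Gamma(53.7, 15.4).
Batch 2: sum of counts S = 9 over n = 4 pages.
After batch 2: Gamma(α+S, β+n) = Gamma(53.7+9, 15.4+4) = Gamma(62.7, 19.4).
Posterior mean = α/β = 62.7/19.4 = 3.2320.

3.2320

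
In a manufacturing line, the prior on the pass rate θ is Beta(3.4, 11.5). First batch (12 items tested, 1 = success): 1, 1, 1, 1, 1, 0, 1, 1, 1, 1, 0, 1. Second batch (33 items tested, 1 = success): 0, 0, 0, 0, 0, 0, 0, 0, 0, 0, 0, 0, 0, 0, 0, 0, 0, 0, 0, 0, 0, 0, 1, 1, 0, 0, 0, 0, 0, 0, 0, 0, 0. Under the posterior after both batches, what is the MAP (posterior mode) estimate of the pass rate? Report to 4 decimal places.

0.2487

The Beta prior is conjugate to a Binomial/Bernoulli likelihood; the update adds successes to α and failures to β.
After batch 1: Beta(3.4+10, 11.5+2) = Beta(13.4, 13.5).
After batch 2: Beta(13.4+2, 13.5+31) = Beta(15.4, 44.5).
Mode of Beta(a,b) for a,b>1 is (a−1)/(a+b−2) = 14.4/57.9 = 0.2487.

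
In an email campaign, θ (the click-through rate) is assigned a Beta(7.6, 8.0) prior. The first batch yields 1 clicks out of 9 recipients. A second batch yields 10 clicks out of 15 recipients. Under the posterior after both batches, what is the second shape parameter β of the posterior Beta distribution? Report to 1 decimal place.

The Beta prior is conjugate to a Binomial/Bernoulli likelihood; the update adds successes to α and failures to β.
After batch 1: Beta(7.6+1, 8.0+8) = Beta(8.6, 16.0).
After batch 2: Beta(8.6+10, 16.0+5) = Beta(18.6, 21.0).
Posterior β = 21.0.

21.0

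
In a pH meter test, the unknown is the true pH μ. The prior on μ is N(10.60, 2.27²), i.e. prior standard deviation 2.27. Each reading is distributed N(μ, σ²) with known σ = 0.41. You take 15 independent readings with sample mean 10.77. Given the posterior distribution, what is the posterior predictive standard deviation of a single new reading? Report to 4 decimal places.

0.4234

For Normal data with known variance σ², a Normal(μ₀, σ₀²) prior on μ is conjugate. Posterior precision = 1/σ₀² + n/σ²; posterior mean is the precision-weighted average of μ₀ and x̄.
σ₀² = 2.27² = 5.1529, σ² = 0.41² = 0.1681; σ² + n·σ₀² = 0.1681 + 15·5.1529 = 77.4616.
Posterior precision = 1/σ₀² + n/σ² = 1/5.1529 + 15/0.1681 = (σ² + n·σ₀²)/(σ₀²σ²) = 77.4616/(5.1529·0.1681); posterior variance σₙ² = σ₀²σ²/(σ² + n·σ₀²) = 5.1529·0.1681/77.4616 = 0.011182.
Predictive variance for one new observation = σₙ² + σ² = 5.1529·0.1681/77.4616 + 0.1681 = σ²·(σ₀² + 77.4616)/77.4616 = 0.1681·82.6145/77.4616 = 0.179282; SD = √(0.1681·82.6145/77.4616) = 0.4234.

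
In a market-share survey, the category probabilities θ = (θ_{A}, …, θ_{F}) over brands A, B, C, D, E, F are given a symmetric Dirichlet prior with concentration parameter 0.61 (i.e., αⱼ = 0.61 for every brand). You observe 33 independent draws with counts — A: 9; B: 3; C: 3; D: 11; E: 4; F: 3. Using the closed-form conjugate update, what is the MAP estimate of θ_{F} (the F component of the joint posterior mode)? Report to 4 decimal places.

0.0851

The Dirichlet prior is conjugate to the Multinomial likelihood: each posterior αⱼ = prior αⱼ + observed count nⱼ.
Posterior concentration: (9.61, 3.61, 3.61, 11.61, 4.61, 3.61), total = 36.66.
Joint mode component: (α_{F}−1)/(Σα−K) = 2.61/30.66 = 0.0851.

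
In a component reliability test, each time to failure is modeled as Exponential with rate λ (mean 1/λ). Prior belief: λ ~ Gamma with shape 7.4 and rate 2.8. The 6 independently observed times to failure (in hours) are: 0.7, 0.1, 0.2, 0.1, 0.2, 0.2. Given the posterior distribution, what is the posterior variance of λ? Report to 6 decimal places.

0.724716

With a Gamma(shape α, rate β) prior on the exponential rate λ, the posterior after n observations with total T = Σxᵢ is Gamma(α+n, β+T).
Sum of observations T = 1.5 hours; n = 6.
Posterior: Gamma(7.4+6, 2.8+1.5) = Gamma(13.4, 4.3).
Var = α/β² = 0.724716.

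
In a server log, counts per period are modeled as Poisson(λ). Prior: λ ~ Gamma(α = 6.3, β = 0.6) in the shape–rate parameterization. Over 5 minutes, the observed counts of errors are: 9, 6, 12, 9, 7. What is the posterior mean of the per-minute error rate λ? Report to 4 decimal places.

With a Gamma(shape α, rate β) prior, the Poisson likelihood is conjugate: the posterior is Gamma(α + ΣXᵢ, β + n).
Sum of counts S = 43 over n = 5 minutes.
Posterior: Gamma(α+S, β+n) = Gamma(6.3+43, 0.6+5) = Gamma(49.3, 5.6).
Posterior mean = α/β = 49.3/5.6 = 8.8036.

8.8036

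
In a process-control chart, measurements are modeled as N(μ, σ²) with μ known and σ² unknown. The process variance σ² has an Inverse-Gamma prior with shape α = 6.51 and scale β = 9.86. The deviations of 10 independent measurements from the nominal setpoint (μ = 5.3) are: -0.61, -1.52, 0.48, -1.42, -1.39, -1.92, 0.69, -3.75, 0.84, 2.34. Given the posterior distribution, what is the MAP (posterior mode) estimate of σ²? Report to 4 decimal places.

With known mean μ and an Inverse-Gamma(α, β) prior on σ², the Normal likelihood is conjugate: posterior is Inv-Gamma(α + n/2, β + Σ(xᵢ−μ)²/2).
Σ(xᵢ−μ)² = (-0.61)² + (-1.52)² + (0.48)² + (-1.42)² + (-1.39)² + (-1.92)² + (0.69)² + (-3.75)² + (0.84)² + (2.34)² = 31.2676.
Posterior: Inv-Gamma(6.51 + 10/2, 9.86 + 31.2676/2) = Inv-Gamma(11.51, 25.49380).
Mode = β/(α+1) = 25.49380/12.51 = 2.0379.

2.0379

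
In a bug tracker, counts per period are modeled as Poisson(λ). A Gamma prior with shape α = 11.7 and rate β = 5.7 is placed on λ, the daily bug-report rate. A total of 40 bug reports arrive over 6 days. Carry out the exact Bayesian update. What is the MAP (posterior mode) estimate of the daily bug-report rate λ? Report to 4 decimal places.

With a Gamma(shape α, rate β) prior, the Poisson likelihood is conjugate: the posterior is Gamma(α + ΣXᵢ, β + n).
Posterior: Gamma(α+S, β+n) = Gamma(11.7+40, 5.7+6) = Gamma(51.7, 11.7).
Mode of Gamma(α,β) for α≥1 is (α−1)/β = 50.7/11.7 = 4.3333.

4.3333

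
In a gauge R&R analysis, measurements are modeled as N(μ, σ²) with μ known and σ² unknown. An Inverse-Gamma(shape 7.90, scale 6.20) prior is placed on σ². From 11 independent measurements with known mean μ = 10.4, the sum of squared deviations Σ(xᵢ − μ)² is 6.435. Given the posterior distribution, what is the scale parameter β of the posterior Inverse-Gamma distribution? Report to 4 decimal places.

With known mean μ and an Inverse-Gamma(α, β) prior on σ², the Normal likelihood is conjugate: posterior is Inv-Gamma(α + n/2, β + Σ(xᵢ−μ)²/2).
Posterior: Inv-Gamma(7.90 + 11/2, 6.20 + 6.435/2) = Inv-Gamma(13.40, 9.4175).
Posterior β = 9.4175.

9.4175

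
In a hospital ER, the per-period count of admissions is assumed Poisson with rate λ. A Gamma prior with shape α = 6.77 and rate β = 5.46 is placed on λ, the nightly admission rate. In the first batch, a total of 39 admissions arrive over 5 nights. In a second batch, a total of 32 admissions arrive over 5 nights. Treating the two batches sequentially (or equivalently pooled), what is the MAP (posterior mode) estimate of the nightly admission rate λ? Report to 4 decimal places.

4.9657

With a Gamma(shape α, rate β) prior, the Poisson likelihood is conjugate: the posterior is Gamma(α + ΣXᵢ, β + n).
After batch 1: Gamma(α+S, β+n) = Gamma(6.77+39, 5.46+5) = Gamma(45.77, 10.46).
After batch 2: Gamma(α+S, β+n) = Gamma(45.77+32, 10.46+5) = Gamma(77.77, 15.46).
Mode of Gamma(α,β) for α≥1 is (α−1)/β = 76.77/15.46 = 4.9657.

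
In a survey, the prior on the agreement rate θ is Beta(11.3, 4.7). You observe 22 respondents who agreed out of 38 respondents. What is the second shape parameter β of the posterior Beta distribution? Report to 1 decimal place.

The Beta prior is conjugate to a Binomial/Bernoulli likelihood; the update adds successes to α and failures to β.
Posterior: Beta(α+k, β+n−k) = Beta(11.3+22, 4.7+16) = Beta(33.3, 20.7).
Posterior β = 20.7.

20.7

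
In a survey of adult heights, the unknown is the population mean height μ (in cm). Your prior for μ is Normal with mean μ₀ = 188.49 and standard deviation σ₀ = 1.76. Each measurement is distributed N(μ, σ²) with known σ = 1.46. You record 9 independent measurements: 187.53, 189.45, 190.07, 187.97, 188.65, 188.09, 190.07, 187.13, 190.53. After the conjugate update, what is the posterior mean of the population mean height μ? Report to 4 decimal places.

For Normal data with known variance σ², a Normal(μ₀, σ₀²) prior on μ is conjugate. Posterior precision = 1/σ₀² + n/σ²; posterior mean is the precision-weighted average of μ₀ and x̄.
Σxᵢ = 187.53 + 189.45 + 190.07 + 187.97 + 188.65 + 188.09 + 190.07 + 187.13 + 190.53 = 1699.49, so n·x̄ = 1699.49.
σ₀² = 1.76² = 3.0976, σ² = 1.46² = 2.1316; σ² + n·σ₀² = 2.1316 + 9·3.0976 = 30.01.
Posterior mean = (μ₀/σ₀² + n·x̄/σ²)/(1/σ₀² + n/σ²) = (σ²·μ₀ + σ₀²·n·x̄)/(σ² + n·σ₀²) = (2.1316·188.49 + 3.0976·1699.49)/30.01 = 5666.125508/30.01 = 188.8079.

188.8079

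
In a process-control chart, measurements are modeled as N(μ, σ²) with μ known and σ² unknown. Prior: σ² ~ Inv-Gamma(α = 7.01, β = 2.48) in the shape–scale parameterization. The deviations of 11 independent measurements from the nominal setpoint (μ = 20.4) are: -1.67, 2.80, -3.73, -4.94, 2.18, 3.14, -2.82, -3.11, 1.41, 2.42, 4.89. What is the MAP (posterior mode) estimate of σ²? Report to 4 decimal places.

With known mean μ and an Inverse-Gamma(α, β) prior on σ², the Normal likelihood is conjugate: posterior is Inv-Gamma(α + n/2, β + Σ(xᵢ−μ)²/2).
Σ(xᵢ−μ)² = (-1.67)² + (2.80)² + (-3.73)² + (-4.94)² + (2.18)² + (3.14)² + (-2.82)² + (-3.11)² + (1.41)² + (2.42)² + (4.89)² = 112.9385.
Posterior: Inv-Gamma(7.01 + 11/2, 2.48 + 112.9385/2) = Inv-Gamma(12.51, 58.94925).
Mode = β/(α+1) = 58.94925/13.51 = 4.3634.

4.3634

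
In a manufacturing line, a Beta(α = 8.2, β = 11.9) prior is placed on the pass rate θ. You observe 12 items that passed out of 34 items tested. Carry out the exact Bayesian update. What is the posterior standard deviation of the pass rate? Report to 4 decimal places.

The Beta prior is conjugate to a Binomial/Bernoulli likelihood; the update adds successes to α and failures to β.
Posterior: Beta(α+k, β+n−k) = Beta(8.2+12, 11.9+22) = Beta(20.2, 33.9).
Var = αβ/((α+β)²(α+β+1)) = 20.2·33.9/(54.1²·55.1) = 0.00424624; SD = √0.00424624 = 0.0652.

0.0652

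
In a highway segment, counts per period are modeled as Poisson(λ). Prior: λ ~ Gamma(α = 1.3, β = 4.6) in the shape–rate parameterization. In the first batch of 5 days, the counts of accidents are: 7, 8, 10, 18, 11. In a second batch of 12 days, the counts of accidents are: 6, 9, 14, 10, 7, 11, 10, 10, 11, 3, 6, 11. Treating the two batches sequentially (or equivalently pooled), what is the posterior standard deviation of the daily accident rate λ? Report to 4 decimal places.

0.5916

With a Gamma(shape α, rate β) prior, the Poisson likelihood is conjugate: the posterior is Gamma(α + ΣXᵢ, β + n).
Batch 1: sum of counts S = 54 over n = 5 days.
After batch 1: Gamma(α+S, β+n) = Gamma(1.3+54, 4.6+5) = Gamma(55.3, 9.6).
Batch 2: sum of counts S = 108 over n = 12 days.
After batch 2: Gamma(α+S, β+n) = Gamma(55.3+108, 9.6+12) = Gamma(163.3, 21.6).
SD = √α/β = √163.3/21.6 = 0.5916.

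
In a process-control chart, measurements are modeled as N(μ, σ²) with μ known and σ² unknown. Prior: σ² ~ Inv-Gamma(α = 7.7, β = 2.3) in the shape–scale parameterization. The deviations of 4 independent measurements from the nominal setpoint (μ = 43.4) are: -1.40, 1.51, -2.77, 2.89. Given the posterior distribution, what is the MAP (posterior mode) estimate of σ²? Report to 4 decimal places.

1.1619

With known mean μ and an Inverse-Gamma(α, β) prior on σ², the Normal likelihood is conjugate: posterior is Inv-Gamma(α + n/2, β + Σ(xᵢ−μ)²/2).
Σ(xᵢ−μ)² = (-1.40)² + (1.51)² + (-2.77)² + (2.89)² = 20.2651.
Posterior: Inv-Gamma(7.7 + 4/2, 2.3 + 20.2651/2) = Inv-Gamma(9.70, 12.43255).
Mode = β/(α+1) = 12.43255/10.70 = 1.1619.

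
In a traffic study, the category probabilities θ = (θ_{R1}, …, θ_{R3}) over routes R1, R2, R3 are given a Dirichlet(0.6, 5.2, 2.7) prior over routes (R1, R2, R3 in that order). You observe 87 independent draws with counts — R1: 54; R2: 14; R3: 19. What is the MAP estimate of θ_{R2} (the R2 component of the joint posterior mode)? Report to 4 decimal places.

The Dirichlet prior is conjugate to the Multinomial likelihood: each posterior αⱼ = prior αⱼ + observed count nⱼ.
Posterior concentration: (54.6, 19.2, 21.7), total = 95.5.
Joint mode component: (α_{R2}−1)/(Σα−K) = 18.2/92.5 = 0.1968.

0.1968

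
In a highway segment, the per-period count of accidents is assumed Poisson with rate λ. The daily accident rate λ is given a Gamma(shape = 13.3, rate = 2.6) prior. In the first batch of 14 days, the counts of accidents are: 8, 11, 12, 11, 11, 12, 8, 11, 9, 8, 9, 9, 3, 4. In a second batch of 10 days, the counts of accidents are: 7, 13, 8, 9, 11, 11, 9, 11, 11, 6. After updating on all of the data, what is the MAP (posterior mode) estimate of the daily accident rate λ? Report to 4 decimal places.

8.8083

With a Gamma(shape α, rate β) prior, the Poisson likelihood is conjugate: the posterior is Gamma(α + ΣXᵢ, β + n).
Batch 1: sum of counts S = 126 over n = 14 days.
After batch 1: Gamma(α+S, β+n) = Gamma(13.3+126, 2.6+14) = Gamma(139.3, 16.6).
Batch 2: sum of counts S = 96 over n = 10 days.
After batch 2: Gamma(α+S, β+n) = Gamma(139.3+96, 16.6+10) = Gamma(235.3, 26.6).
Mode of Gamma(α,β) for α≥1 is (α−1)/β = 234.3/26.6 = 8.8083.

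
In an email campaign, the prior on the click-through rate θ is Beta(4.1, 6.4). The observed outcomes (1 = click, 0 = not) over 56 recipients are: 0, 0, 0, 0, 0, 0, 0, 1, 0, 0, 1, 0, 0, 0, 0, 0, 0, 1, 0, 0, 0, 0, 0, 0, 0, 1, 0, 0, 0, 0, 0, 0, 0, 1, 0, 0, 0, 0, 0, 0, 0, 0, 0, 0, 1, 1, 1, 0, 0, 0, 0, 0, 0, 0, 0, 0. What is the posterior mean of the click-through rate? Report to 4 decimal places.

0.1820

The Beta prior is conjugate to a Binomial/Bernoulli likelihood; the update adds successes to α and failures to β.
Posterior: Beta(α+k, β+n−k) = Beta(4.1+8, 6.4+48) = Beta(12.1, 54.4).
Posterior mean = α/(α+β) = 12.1/66.5 = 0.1820.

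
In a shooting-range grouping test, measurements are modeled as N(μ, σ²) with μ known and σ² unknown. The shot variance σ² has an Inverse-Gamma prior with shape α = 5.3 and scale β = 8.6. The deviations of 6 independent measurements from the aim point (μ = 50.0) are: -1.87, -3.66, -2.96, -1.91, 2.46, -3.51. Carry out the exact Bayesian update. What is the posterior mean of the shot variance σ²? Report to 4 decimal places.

4.4434

With known mean μ and an Inverse-Gamma(α, β) prior on σ², the Normal likelihood is conjugate: posterior is Inv-Gamma(α + n/2, β + Σ(xᵢ−μ)²/2).
Σ(xᵢ−μ)² = (-1.87)² + (-3.66)² + (-2.96)² + (-1.91)² + (2.46)² + (-3.51)² = 47.6739.
Posterior: Inv-Gamma(5.3 + 6/2, 8.6 + 47.6739/2) = Inv-Gamma(8.30, 32.43695).
E[σ²|data] = β/(α−1) = 32.43695/7.30 = 4.4434.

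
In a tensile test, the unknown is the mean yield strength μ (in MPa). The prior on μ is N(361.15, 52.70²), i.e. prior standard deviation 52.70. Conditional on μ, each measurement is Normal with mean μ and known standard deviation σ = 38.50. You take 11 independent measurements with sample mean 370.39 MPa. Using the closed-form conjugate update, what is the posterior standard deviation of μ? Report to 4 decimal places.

11.3364

For Normal data with known variance σ², a Normal(μ₀, σ₀²) prior on μ is conjugate. Posterior precision = 1/σ₀² + n/σ²; posterior mean is the precision-weighted average of μ₀ and x̄.
σ₀² = 52.70² = 2777.29, σ² = 38.50² = 1482.25; σ² + n·σ₀² = 1482.25 + 11·2777.29 = 32032.44.
Posterior precision = 1/σ₀² + n/σ² = 1/2777.29 + 11/1482.25 = (σ² + n·σ₀²)/(σ₀²σ²) = 32032.44/(2777.29·1482.25); posterior variance σₙ² = σ₀²σ²/(σ² + n·σ₀²) = 2777.29·1482.25/32032.44 = 128.514659.
Posterior SD = √σₙ² = √(2777.29·1482.25/32032.44) = 11.3364.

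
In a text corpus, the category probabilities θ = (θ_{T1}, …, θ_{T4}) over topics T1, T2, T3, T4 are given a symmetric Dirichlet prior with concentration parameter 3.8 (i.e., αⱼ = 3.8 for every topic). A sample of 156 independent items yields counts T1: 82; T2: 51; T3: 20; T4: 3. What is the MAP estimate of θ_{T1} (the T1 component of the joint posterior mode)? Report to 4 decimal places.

0.5072

The Dirichlet prior is conjugate to the Multinomial likelihood: each posterior αⱼ = prior αⱼ + observed count nⱼ.
Posterior concentration: (85.8, 54.8, 23.8, 6.8), total = 171.2.
Joint mode component: (α_{T1}−1)/(Σα−K) = 84.8/167.2 = 0.5072.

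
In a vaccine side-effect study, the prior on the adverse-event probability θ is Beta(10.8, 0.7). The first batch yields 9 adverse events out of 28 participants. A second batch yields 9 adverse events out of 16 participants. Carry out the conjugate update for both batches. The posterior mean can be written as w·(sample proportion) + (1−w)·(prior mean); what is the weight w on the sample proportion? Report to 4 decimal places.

0.7928

The Beta prior is conjugate to a Binomial/Bernoulli likelihood; the update adds successes to α and failures to β.
Total number of participants: n = 28 + 16 = 44.
Posterior mean = (α₀+k)/(α₀+β₀+n) = [n/(α₀+β₀+n)]·(k/n) + [(α₀+β₀)/(α₀+β₀+n)]·α₀/(α₀+β₀), so only n and the prior enter the weight.
The weight on the data is w = n/(α₀+β₀+n) = 44/(10.8+0.7+44) = 44/55.5 = 0.7928.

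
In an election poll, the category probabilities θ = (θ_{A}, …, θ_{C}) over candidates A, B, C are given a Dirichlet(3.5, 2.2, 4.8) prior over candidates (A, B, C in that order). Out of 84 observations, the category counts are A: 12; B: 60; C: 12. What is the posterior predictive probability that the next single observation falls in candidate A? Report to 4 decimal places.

The Dirichlet prior is conjugate to the Multinomial likelihood: each posterior αⱼ = prior αⱼ + observed count nⱼ.
Posterior concentration: (15.5, 62.2, 16.8), total = 94.5.
P(next = A | data) = α_{A}/Σα = 0.1640.

0.1640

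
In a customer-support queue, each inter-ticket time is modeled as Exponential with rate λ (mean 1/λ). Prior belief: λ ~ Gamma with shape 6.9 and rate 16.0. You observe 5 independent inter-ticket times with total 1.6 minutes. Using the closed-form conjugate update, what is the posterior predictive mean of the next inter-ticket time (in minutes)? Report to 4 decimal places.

1.6147

With a Gamma(shape α, rate β) prior on the exponential rate λ, the posterior after n observations with total T = Σxᵢ is Gamma(α+n, β+T).
Posterior: Gamma(6.9+5, 16.0+1.6) = Gamma(11.9, 17.6).
The predictive distribution for the next observation is Lomax; its mean is β/(α−1) = 17.6/10.9 = 1.6147.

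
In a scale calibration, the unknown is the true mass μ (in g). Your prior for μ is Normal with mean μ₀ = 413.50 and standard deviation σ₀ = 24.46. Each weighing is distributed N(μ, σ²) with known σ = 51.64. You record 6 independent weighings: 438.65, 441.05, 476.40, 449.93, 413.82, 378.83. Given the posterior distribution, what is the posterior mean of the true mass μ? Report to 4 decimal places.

424.7535

For Normal data with known variance σ², a Normal(μ₀, σ₀²) prior on μ is conjugate. Posterior precision = 1/σ₀² + n/σ²; posterior mean is the precision-weighted average of μ₀ and x̄.
Σxᵢ = 438.65 + 441.05 + 476.40 + 449.93 + 413.82 + 378.83 = 2598.68, so n·x̄ = 2598.68.
σ₀² = 24.46² = 598.2916, σ² = 51.64² = 2666.6896; σ² + n·σ₀² = 2666.6896 + 6·598.2916 = 6256.4392.
Posterior mean = (μ₀/σ₀² + n·x̄/σ²)/(1/σ₀² + n/σ²) = (σ²·μ₀ + σ₀²·n·x̄)/(σ² + n·σ₀²) = (2666.6896·413.50 + 598.2916·2598.68)/6256.4392 = 2657444.564688/6256.4392 = 424.7535.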